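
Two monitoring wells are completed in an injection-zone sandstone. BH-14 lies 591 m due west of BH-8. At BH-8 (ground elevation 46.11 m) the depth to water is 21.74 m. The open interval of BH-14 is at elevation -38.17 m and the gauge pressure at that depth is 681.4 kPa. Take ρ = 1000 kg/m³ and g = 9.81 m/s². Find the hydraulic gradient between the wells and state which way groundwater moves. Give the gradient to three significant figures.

Total head at BH-8: h = 46.11 − 21.74 = 24.37 m.
Pressure head at BH-14: ψ = P/(ρg) = 681.4×1000 / (1000 × 9.81) = 69.46 m.
Total head at BH-14: h = z + ψ = -38.17 + 69.46 = 31.29 m.
Head difference: h(BH-8) − h(BH-14) = 24.37 − 31.29 = -6.92 m.
Hydraulic gradient: i = |Δh| / L = 6.92 / 591 = 0.0117.
Flow is from higher to lower head: from BH-14 toward BH-8, i.e. toward the east.

i ≈ 0.0117; groundwater flows toward the east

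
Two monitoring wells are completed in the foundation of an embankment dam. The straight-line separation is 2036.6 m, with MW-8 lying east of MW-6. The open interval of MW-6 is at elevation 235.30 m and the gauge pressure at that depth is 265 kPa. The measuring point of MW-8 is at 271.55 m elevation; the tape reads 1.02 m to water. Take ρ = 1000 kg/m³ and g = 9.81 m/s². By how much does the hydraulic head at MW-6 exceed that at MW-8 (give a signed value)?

Pressure head at MW-6: ψ = P/(ρg) = 265×1000 / (1000 × 9.81) = 27.01 m.
Total head at MW-6: h = z + ψ = 235.30 + 27.01 = 262.31 m.
Total head at MW-8: h = 271.55 − 1.02 = 270.53 m.
Head difference: h(MW-6) − h(MW-8) = 262.31 − 270.53 = -8.22 m.

Δh ≈ -8.22 m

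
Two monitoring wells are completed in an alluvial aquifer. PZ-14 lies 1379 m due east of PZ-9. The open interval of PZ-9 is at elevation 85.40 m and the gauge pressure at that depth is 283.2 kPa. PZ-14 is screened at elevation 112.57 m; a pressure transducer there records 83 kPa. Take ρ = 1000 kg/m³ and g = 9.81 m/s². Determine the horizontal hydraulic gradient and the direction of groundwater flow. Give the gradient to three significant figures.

i ≈ 0.00490; groundwater flows toward the west

Pressure head at PZ-9: ψ = P/(ρg) = 283.2×1000 / (1000 × 9.81) = 28.87 m.
Total head at PZ-9: h = z + ψ = 85.40 + 28.87 = 114.27 m.
Pressure head at PZ-14: ψ = P/(ρg) = 83×1000 / (1000 × 9.81) = 8.46 m.
Total head at PZ-14: h = z + ψ = 112.57 + 8.46 = 121.03 m.
Head difference: h(PZ-9) − h(PZ-14) = 114.27 − 121.03 = -6.76 m.
Hydraulic gradient: i = |Δh| / L = 6.76 / 1379 = 0.00490.
Flow is from higher to lower head: from PZ-14 toward PZ-9, i.e. toward the west.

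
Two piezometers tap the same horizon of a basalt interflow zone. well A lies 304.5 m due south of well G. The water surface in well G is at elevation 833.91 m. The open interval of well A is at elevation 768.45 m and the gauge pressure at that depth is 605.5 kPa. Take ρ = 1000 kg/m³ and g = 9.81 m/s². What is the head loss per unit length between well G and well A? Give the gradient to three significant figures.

i ≈ 0.0123 m/m

Total head at well G: h = 833.91 m (water level in the piezometer is the total head).
Pressure head at well A: ψ = P/(ρg) = 605.5×1000 / (1000 × 9.81) = 61.72 m.
Total head at well A: h = z + ψ = 768.45 + 61.72 = 830.17 m.
Head difference: h(well G) − h(well A) = 833.91 − 830.17 = 3.74 m.
Hydraulic gradient: i = |Δh| / L = 3.74 / 304.5 = 0.0123.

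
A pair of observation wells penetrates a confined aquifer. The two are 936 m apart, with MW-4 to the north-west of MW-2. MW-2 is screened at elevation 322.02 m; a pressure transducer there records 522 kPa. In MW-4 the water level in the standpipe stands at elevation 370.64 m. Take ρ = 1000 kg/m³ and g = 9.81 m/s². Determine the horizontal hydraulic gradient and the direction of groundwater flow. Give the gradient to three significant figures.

i ≈ 0.00490; groundwater flows toward the north-west

Pressure head at MW-2: ψ = P/(ρg) = 522×1000 / (1000 × 9.81) = 53.21 m.
Total head at MW-2: h = z + ψ = 322.02 + 53.21 = 375.23 m.
Total head at MW-4: h = 370.64 m (water level in the piezometer is the total head).
Head difference: h(MW-2) − h(MW-4) = 375.23 − 370.64 = 4.59 m.
Hydraulic gradient: i = |Δh| / L = 4.59 / 936 = 0.00490.
Flow is from higher to lower head: from MW-2 toward MW-4, i.e. toward the north-west.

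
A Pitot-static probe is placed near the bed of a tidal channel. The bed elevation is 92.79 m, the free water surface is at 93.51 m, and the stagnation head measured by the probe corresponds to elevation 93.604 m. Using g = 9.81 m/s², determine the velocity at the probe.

v ≈ 1.36 m/s

Near the bed, under hydrostatic conditions, the piezometric head (z + ψ) equals the free-surface elevation, 93.51 m.
Velocity head = total − piezometric = 93.604 − 93.51 = 0.094 m.
v = √(2g·h_v) = √(2 × 9.81 × 0.094) = 1.36 m/s.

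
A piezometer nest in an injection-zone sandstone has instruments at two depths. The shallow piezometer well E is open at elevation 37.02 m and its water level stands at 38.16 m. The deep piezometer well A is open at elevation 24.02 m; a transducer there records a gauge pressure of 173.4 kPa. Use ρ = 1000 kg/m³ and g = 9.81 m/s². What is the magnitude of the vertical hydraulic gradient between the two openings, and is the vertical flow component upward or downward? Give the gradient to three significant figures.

Total head at well E: h = 38.16 m (water level in the standpipe).
Pressure head at well A: ψ = P/(ρg) = 173.4×1000 / (1000 × 9.81) = 17.68 m.
Total head at well A: h = z + ψ = 24.02 + 17.68 = 41.70 m.
Δh = h(well E) − h(well A) = 38.16 − 41.70 = -3.54 m.
Vertical separation Δz = 37.02 − 24.02 = 13.00 m.
|i_v| = |Δh| / Δz = 3.54 / 13.00 = 0.272.
Head is higher in the deep piezometer, so vertical flow is upward (discharge condition).

|i_v| ≈ 0.272; vertical flow is upward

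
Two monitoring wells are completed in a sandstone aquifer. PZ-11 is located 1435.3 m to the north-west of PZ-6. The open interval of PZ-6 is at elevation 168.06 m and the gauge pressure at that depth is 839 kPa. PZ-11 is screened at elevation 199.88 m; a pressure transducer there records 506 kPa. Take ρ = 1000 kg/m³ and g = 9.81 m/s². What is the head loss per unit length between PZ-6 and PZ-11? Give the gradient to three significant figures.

i ≈ 0.00148 m/m

Pressure head at PZ-6: ψ = P/(ρg) = 839×1000 / (1000 × 9.81) = 85.52 m.
Total head at PZ-6: h = z + ψ = 168.06 + 85.52 = 253.58 m.
Pressure head at PZ-11: ψ = P/(ρg) = 506×1000 / (1000 × 9.81) = 51.58 m.
Total head at PZ-11: h = z + ψ = 199.88 + 51.58 = 251.46 m.
Head difference: h(PZ-6) − h(PZ-11) = 253.58 − 251.46 = 2.12 m.
Hydraulic gradient: i = |Δh| / L = 2.12 / 1435.3 = 0.00148.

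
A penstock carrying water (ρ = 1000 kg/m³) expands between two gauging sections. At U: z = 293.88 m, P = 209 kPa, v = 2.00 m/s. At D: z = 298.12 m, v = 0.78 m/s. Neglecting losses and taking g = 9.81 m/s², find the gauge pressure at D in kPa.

P₂ ≈ 169 kPa

Pressure head at U: ψ₁ = P₁/(ρg) = 209×1000 / (1000 × 9.81) = 21.30 m.
Velocity heads: v₁²/2g = 2.00²/19.62 = 0.204 m; v₂²/2g = 0.78²/19.62 = 0.031 m.
Total head H = z₁ + ψ₁ + v₁²/2g = 293.88 + 21.30 + 0.204 = 315.38 m.
ψ₂ = H − z₂ − v₂²/2g = 315.38 − 298.12 − 0.031 = 17.23 m.
P₂ = ρgψ₂ = 1000 × 9.81 × 17.23 ≈ 169 kPa.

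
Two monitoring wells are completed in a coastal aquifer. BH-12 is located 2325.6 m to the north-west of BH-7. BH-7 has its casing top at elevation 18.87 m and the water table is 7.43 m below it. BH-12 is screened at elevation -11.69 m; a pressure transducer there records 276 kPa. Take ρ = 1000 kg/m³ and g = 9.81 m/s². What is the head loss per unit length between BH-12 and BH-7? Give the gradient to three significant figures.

Total head at BH-7: h = 18.87 − 7.43 = 11.44 m.
Pressure head at BH-12: ψ = P/(ρg) = 276×1000 / (1000 × 9.81) = 28.13 m.
Total head at BH-12: h = z + ψ = -11.69 + 28.13 = 16.44 m.
Head difference: h(BH-7) − h(BH-12) = 11.44 − 16.44 = -5.00 m.
Hydraulic gradient: i = |Δh| / L = 5.00 / 2325.6 = 0.00215.

i ≈ 0.00215 m/m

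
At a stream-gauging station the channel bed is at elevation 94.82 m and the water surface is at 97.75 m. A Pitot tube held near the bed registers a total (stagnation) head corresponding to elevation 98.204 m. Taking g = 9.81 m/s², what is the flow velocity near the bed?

v ≈ 2.98 m/s

Near the bed, under hydrostatic conditions, the piezometric head (z + ψ) equals the free-surface elevation, 97.75 m.
Velocity head = total − piezometric = 98.204 − 97.75 = 0.454 m.
v = √(2g·h_v) = √(2 × 9.81 × 0.454) = 2.98 m/s.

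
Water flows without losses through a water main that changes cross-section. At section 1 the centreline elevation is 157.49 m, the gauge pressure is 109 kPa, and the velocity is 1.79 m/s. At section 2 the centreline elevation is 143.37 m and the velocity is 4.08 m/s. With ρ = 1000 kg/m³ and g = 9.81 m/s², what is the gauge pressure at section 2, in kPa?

Pressure head at 1: ψ₁ = P₁/(ρg) = 109×1000 / (1000 × 9.81) = 11.11 m.
Velocity heads: v₁²/2g = 1.79²/19.62 = 0.163 m; v₂²/2g = 4.08²/19.62 = 0.848 m.
Total head H = z₁ + ψ₁ + v₁²/2g = 157.49 + 11.11 + 0.163 = 168.76 m.
ψ₂ = H − z₂ − v₂²/2g = 168.76 − 143.37 − 0.848 = 24.54 m.
P₂ = ρgψ₂ = 1000 × 9.81 × 24.54 ≈ 241 kPa.

P₂ ≈ 241 kPa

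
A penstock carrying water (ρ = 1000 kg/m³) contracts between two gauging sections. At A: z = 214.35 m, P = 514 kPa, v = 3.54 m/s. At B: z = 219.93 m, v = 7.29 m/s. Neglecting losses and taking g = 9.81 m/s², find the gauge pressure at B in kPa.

Pressure head at A: ψ₁ = P₁/(ρg) = 514×1000 / (1000 × 9.81) = 52.40 m.
Velocity heads: v₁²/2g = 3.54²/19.62 = 0.639 m; v₂²/2g = 7.29²/19.62 = 2.709 m.
Total head H = z₁ + ψ₁ + v₁²/2g = 214.35 + 52.40 + 0.639 = 267.39 m.
ψ₂ = H − z₂ − v₂²/2g = 267.39 − 219.93 − 2.709 = 44.75 m.
P₂ = ρgψ₂ = 1000 × 9.81 × 44.75 ≈ 439 kPa.

P₂ ≈ 439 kPa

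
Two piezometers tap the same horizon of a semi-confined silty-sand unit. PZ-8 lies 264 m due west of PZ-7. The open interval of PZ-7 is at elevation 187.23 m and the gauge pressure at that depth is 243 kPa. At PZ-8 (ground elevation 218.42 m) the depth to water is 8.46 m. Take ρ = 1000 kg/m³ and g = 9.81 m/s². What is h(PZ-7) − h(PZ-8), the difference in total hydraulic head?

Pressure head at PZ-7: ψ = P/(ρg) = 243×1000 / (1000 × 9.81) = 24.77 m.
Total head at PZ-7: h = z + ψ = 187.23 + 24.77 = 212.00 m.
Total head at PZ-8: h = 218.42 − 8.46 = 209.96 m.
Head difference: h(PZ-7) − h(PZ-8) = 212.00 − 209.96 = 2.04 m.

Δh ≈ 2.04 m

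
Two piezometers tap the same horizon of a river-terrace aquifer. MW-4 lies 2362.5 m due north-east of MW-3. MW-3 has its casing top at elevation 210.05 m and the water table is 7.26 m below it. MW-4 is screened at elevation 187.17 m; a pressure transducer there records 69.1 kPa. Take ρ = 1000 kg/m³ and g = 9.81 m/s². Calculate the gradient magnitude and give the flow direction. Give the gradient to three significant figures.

i ≈ 0.00363; groundwater flows toward the north-east

Total head at MW-3: h = 210.05 − 7.26 = 202.79 m.
Pressure head at MW-4: ψ = P/(ρg) = 69.1×1000 / (1000 × 9.81) = 7.04 m.
Total head at MW-4: h = z + ψ = 187.17 + 7.04 = 194.21 m.
Head difference: h(MW-3) − h(MW-4) = 202.79 − 194.21 = 8.58 m.
Hydraulic gradient: i = |Δh| / L = 8.58 / 2362.5 = 0.00363.
Flow is from higher to lower head: from MW-3 toward MW-4, i.e. toward the north-east.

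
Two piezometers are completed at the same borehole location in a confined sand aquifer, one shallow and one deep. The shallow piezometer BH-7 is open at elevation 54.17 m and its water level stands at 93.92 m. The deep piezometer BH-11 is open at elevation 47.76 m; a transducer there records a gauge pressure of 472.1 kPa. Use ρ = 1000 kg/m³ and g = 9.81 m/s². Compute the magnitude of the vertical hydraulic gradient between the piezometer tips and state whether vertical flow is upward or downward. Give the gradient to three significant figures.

Total head at BH-7: h = 93.92 m (water level in the standpipe).
Pressure head at BH-11: ψ = P/(ρg) = 472.1×1000 / (1000 × 9.81) = 48.12 m.
Total head at BH-11: h = z + ψ = 47.76 + 48.12 = 95.88 m.
Δh = h(BH-7) − h(BH-11) = 93.92 − 95.88 = -1.96 m.
Vertical separation Δz = 54.17 − 47.76 = 6.41 m.
|i_v| = |Δh| / Δz = 1.96 / 6.41 = 0.306.
Head is higher in the deep piezometer, so vertical flow is upward (discharge condition).

|i_v| ≈ 0.306; vertical flow is upward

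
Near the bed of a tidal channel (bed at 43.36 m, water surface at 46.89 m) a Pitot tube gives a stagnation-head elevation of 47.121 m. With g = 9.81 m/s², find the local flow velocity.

v ≈ 2.13 m/s

Near the bed, under hydrostatic conditions, the piezometric head (z + ψ) equals the free-surface elevation, 46.89 m.
Velocity head = total − piezometric = 47.121 − 46.89 = 0.231 m.
v = √(2g·h_v) = √(2 × 9.81 × 0.231) = 2.13 m/s.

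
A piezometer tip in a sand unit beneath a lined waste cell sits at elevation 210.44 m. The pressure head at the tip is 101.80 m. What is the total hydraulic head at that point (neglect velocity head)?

h ≈ 312.24 m

h = z + ψ = 210.44 + 101.80 = 312.24 m.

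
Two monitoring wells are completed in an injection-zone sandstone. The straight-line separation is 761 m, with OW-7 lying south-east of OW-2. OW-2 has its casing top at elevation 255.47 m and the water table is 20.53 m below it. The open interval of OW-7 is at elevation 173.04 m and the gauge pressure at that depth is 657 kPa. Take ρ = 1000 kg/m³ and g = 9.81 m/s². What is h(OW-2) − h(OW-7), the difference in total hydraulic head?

Δh ≈ -5.07 m

Total head at OW-2: h = 255.47 − 20.53 = 234.94 m.
Pressure head at OW-7: ψ = P/(ρg) = 657×1000 / (1000 × 9.81) = 66.97 m.
Total head at OW-7: h = z + ψ = 173.04 + 66.97 = 240.01 m.
Head difference: h(OW-2) − h(OW-7) = 234.94 − 240.01 = -5.07 m.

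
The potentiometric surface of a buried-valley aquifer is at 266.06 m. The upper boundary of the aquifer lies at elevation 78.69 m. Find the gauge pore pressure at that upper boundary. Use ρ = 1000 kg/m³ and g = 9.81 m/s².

Pressure head at the aquifer top: ψ = h − z = 266.06 − 78.69 = 187.37 m.
P = ρgψ = 1000 × 9.81 × 187.37 = 1838100 Pa ≈ 1840 kPa.

P ≈ 1840 kPa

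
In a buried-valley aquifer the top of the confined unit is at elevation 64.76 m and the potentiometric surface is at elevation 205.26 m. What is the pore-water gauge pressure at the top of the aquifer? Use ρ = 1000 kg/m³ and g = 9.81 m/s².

Pressure head at the aquifer top: ψ = h − z = 205.26 − 64.76 = 140.50 m.
P = ρgψ = 1000 × 9.81 × 140.50 = 1378305 Pa ≈ 1380 kPa.

P ≈ 1380 kPa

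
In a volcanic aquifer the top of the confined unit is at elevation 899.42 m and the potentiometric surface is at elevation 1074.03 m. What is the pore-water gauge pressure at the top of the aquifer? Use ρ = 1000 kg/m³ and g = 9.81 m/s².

Pressure head at the aquifer top: ψ = h − z = 1074.03 − 899.42 = 174.61 m.
P = ρgψ = 1000 × 9.81 × 174.61 = 1712924 Pa ≈ 1710 kPa.

P ≈ 1710 kPa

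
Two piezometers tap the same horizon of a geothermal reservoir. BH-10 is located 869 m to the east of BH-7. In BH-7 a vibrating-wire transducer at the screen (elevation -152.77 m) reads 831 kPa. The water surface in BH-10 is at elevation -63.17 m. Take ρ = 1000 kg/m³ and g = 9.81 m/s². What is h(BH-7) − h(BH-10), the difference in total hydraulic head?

Δh ≈ -4.89 m

Pressure head at BH-7: ψ = P/(ρg) = 831×1000 / (1000 × 9.81) = 84.71 m.
Total head at BH-7: h = z + ψ = -152.77 + 84.71 = -68.06 m.
Total head at BH-10: h = -63.17 m (water level in the piezometer is the total head).
Head difference: h(BH-7) − h(BH-10) = -68.06 − (-63.17) = -4.89 m.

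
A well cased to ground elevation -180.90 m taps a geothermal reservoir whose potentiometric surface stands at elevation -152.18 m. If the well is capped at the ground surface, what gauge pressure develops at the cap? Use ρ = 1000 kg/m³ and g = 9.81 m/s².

P ≈ 282 kPa

Head above the cap: Δh = -152.18 − (-180.90) = 28.72 m.
P = ρgΔh = 1000 × 9.81 × 28.72 = 281743 Pa ≈ 282 kPa.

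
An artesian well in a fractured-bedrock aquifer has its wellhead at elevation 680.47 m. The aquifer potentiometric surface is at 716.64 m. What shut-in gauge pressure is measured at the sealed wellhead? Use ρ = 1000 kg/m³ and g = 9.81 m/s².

P ≈ 355 kPa

Head above the cap: Δh = 716.64 − 680.47 = 36.17 m.
P = ρgΔh = 1000 × 9.81 × 36.17 = 354828 Pa ≈ 355 kPa.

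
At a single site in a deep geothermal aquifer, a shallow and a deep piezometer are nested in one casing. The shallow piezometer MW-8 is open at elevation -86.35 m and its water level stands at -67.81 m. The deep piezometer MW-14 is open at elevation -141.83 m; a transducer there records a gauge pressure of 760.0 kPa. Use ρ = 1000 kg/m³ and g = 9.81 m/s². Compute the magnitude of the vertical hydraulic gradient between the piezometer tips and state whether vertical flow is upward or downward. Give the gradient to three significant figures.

Total head at MW-8: h = -67.81 m (water level in the standpipe).
Pressure head at MW-14: ψ = P/(ρg) = 760.0×1000 / (1000 × 9.81) = 77.47 m.
Total head at MW-14: h = z + ψ = -141.83 + 77.47 = -64.36 m.
Δh = h(MW-8) − h(MW-14) = -67.81 − (-64.36) = -3.45 m.
Vertical separation Δz = -86.35 − (-141.83) = 55.48 m.
|i_v| = |Δh| / Δz = 3.45 / 55.48 = 0.0622.
Head is higher in the deep piezometer, so vertical flow is upward (discharge condition).

|i_v| ≈ 0.0622; vertical flow is upward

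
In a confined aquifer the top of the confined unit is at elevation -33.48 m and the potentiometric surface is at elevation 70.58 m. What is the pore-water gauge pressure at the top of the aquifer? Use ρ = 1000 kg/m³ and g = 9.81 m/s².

Pressure head at the aquifer top: ψ = h − z = 70.58 − (-33.48) = 104.06 m.
P = ρgψ = 1000 × 9.81 × 104.06 = 1020829 Pa ≈ 1020 kPa.

P ≈ 1020 kPa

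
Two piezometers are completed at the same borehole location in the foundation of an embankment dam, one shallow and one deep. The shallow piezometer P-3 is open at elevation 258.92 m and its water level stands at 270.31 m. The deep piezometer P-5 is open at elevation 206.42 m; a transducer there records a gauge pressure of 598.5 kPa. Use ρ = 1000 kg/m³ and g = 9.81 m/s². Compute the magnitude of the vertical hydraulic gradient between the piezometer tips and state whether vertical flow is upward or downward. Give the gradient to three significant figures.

|i_v| ≈ 0.0549; vertical flow is downward

Total head at P-3: h = 270.31 m (water level in the standpipe).
Pressure head at P-5: ψ = P/(ρg) = 598.5×1000 / (1000 × 9.81) = 61.01 m.
Total head at P-5: h = z + ψ = 206.42 + 61.01 = 267.43 m.
Δh = h(P-3) − h(P-5) = 270.31 − 267.43 = 2.88 m.
Vertical separation Δz = 258.92 − 206.42 = 52.50 m.
|i_v| = |Δh| / Δz = 2.88 / 52.50 = 0.0549.
Head is higher in the shallow piezometer, so vertical flow is downward (recharge condition).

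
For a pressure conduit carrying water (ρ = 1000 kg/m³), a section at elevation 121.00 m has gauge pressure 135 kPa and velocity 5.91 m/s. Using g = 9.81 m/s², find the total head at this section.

Pressure head ψ = P/(ρg) = 135×1000 / (1000 × 9.81) = 13.76 m.
Velocity head = v²/(2g) = 5.91² / (2 × 9.81) = 1.780 m.
h = z + ψ + v²/(2g) = 121.00 + 13.76 + 1.780 = 136.54 m.

h ≈ 136.54 m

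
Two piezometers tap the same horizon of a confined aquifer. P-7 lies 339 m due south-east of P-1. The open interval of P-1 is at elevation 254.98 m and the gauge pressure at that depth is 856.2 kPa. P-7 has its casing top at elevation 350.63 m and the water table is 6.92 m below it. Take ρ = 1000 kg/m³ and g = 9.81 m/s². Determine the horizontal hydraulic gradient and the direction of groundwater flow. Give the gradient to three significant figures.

i ≈ 0.00428; groundwater flows toward the north-west

Pressure head at P-1: ψ = P/(ρg) = 856.2×1000 / (1000 × 9.81) = 87.28 m.
Total head at P-1: h = z + ψ = 254.98 + 87.28 = 342.26 m.
Total head at P-7: h = 350.63 − 6.92 = 343.71 m.
Head difference: h(P-1) − h(P-7) = 342.26 − 343.71 = -1.45 m.
Hydraulic gradient: i = |Δh| / L = 1.45 / 339 = 0.00428.
Flow is from higher to lower head: from P-7 toward P-1, i.e. toward the north-west.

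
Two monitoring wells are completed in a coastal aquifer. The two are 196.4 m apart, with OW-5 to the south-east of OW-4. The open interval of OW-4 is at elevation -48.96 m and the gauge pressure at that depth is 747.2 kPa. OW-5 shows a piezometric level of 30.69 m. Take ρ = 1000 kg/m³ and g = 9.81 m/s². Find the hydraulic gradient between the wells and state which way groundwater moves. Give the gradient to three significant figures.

Pressure head at OW-4: ψ = P/(ρg) = 747.2×1000 / (1000 × 9.81) = 76.17 m.
Total head at OW-4: h = z + ψ = -48.96 + 76.17 = 27.21 m.
Total head at OW-5: h = 30.69 m (water level in the piezometer is the total head).
Head difference: h(OW-4) − h(OW-5) = 27.21 − 30.69 = -3.48 m.
Hydraulic gradient: i = |Δh| / L = 3.48 / 196.4 = 0.0177.
Flow is from higher to lower head: from OW-5 toward OW-4, i.e. toward the north-west.

i ≈ 0.0177; groundwater flows toward the north-west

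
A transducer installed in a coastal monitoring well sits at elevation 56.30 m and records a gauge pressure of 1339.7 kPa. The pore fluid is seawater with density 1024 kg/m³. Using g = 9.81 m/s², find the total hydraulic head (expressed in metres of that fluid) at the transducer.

ψ = P/(ρg) = 1339.7×1000 / (1024 × 9.81) = 133.36 m.
h = z + ψ = 56.30 + 133.36 = 189.66 m.

h ≈ 189.66 m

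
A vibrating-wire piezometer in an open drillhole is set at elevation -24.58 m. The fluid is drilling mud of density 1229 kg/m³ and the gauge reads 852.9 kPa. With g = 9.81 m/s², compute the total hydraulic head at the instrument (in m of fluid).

ψ = P/(ρg) = 852.9×1000 / (1229 × 9.81) = 70.74 m.
h = z + ψ = -24.58 + 70.74 = 46.16 m.

h ≈ 46.16 m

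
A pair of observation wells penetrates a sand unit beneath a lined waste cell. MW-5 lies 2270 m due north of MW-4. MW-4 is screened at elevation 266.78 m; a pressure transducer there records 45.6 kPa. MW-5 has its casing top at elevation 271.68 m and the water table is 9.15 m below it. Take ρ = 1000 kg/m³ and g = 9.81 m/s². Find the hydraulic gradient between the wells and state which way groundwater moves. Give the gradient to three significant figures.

i ≈ 0.00392; groundwater flows toward the north

Pressure head at MW-4: ψ = P/(ρg) = 45.6×1000 / (1000 × 9.81) = 4.65 m.
Total head at MW-4: h = z + ψ = 266.78 + 4.65 = 271.43 m.
Total head at MW-5: h = 271.68 − 9.15 = 262.53 m.
Head difference: h(MW-4) − h(MW-5) = 271.43 − 262.53 = 8.90 m.
Hydraulic gradient: i = |Δh| / L = 8.90 / 2270 = 0.00392.
Flow is from higher to lower head: from MW-4 toward MW-5, i.e. toward the north.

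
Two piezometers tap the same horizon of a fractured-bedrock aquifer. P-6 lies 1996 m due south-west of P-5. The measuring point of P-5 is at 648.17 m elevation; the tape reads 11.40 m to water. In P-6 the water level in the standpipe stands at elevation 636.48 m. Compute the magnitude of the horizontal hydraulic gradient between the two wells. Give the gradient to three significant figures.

i ≈ 0.000145

Total head at P-5: h = 648.17 − 11.40 = 636.77 m.
Total head at P-6: h = 636.48 m (water level in the piezometer is the total head).
Head difference: h(P-5) − h(P-6) = 636.77 − 636.48 = 0.29 m.
Hydraulic gradient: i = |Δh| / L = 0.29 / 1996 = 0.000145.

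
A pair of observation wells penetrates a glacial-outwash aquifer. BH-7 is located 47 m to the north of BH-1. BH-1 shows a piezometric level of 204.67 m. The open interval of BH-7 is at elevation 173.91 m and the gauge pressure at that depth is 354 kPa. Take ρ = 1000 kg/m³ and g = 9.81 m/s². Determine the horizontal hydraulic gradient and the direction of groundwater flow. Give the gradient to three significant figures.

i ≈ 0.113; groundwater flows toward the south

Total head at BH-1: h = 204.67 m (water level in the piezometer is the total head).
Pressure head at BH-7: ψ = P/(ρg) = 354×1000 / (1000 × 9.81) = 36.09 m.
Total head at BH-7: h = z + ψ = 173.91 + 36.09 = 210.00 m.
Head difference: h(BH-1) − h(BH-7) = 204.67 − 210.00 = -5.33 m.
Hydraulic gradient: i = |Δh| / L = 5.33 / 47 = 0.113.
Flow is from higher to lower head: from BH-7 toward BH-1, i.e. toward the south.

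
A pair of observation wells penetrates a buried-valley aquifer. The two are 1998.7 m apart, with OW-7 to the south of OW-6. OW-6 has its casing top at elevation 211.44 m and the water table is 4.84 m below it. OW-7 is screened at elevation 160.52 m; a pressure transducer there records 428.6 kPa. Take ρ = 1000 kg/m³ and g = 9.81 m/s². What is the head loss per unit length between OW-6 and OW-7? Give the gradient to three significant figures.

Total head at OW-6: h = 211.44 − 4.84 = 206.60 m.
Pressure head at OW-7: ψ = P/(ρg) = 428.6×1000 / (1000 × 9.81) = 43.69 m.
Total head at OW-7: h = z + ψ = 160.52 + 43.69 = 204.21 m.
Head difference: h(OW-6) − h(OW-7) = 206.60 − 204.21 = 2.39 m.
Hydraulic gradient: i = |Δh| / L = 2.39 / 1998.7 = 0.00120.

i ≈ 0.00120 m/m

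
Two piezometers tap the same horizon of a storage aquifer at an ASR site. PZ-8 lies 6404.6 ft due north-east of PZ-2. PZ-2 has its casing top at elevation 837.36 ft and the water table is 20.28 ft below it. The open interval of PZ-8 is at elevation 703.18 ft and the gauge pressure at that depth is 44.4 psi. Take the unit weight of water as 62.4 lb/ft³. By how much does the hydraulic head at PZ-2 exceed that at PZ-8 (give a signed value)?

Total head at PZ-2: h = 837.36 − 20.28 = 817.08 ft.
Pressure head at PZ-8: ψ = 144·P/γ = 144 × 44.4 / 62.4 = 102.46 ft.
Total head at PZ-8: h = z + ψ = 703.18 + 102.46 = 805.64 ft.
Head difference: h(PZ-2) − h(PZ-8) = 817.08 − 805.64 = 11.44 ft.

Δh ≈ 11.44 ft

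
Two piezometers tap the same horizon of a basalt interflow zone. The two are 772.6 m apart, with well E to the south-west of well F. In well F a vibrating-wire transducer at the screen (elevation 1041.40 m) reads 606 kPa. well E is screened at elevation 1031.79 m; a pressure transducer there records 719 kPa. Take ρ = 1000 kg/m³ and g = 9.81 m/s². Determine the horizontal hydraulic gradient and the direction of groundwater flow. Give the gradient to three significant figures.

Pressure head at well F: ψ = P/(ρg) = 606×1000 / (1000 × 9.81) = 61.77 m.
Total head at well F: h = z + ψ = 1041.40 + 61.77 = 1103.17 m.
Pressure head at well E: ψ = P/(ρg) = 719×1000 / (1000 × 9.81) = 73.29 m.
Total head at well E: h = z + ψ = 1031.79 + 73.29 = 1105.08 m.
Head difference: h(well F) − h(well E) = 1103.17 − 1105.08 = -1.91 m.
Hydraulic gradient: i = |Δh| / L = 1.91 / 772.6 = 0.00247.
Flow is from higher to lower head: from well E toward well F, i.e. toward the north-east.

i ≈ 0.00247; groundwater flows toward the north-east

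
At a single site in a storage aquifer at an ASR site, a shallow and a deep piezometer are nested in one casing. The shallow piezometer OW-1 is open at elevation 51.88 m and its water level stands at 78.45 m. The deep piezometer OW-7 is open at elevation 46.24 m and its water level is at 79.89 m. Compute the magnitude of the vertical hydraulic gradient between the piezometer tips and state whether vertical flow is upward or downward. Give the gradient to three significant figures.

Total head at OW-1: h = 78.45 m (water level in the standpipe).
Total head at OW-7: h = 79.89 m.
Δh = h(OW-1) − h(OW-7) = 78.45 − 79.89 = -1.44 m.
Vertical separation Δz = 51.88 − 46.24 = 5.64 m.
|i_v| = |Δh| / Δz = 1.44 / 5.64 = 0.255.
Head is higher in the deep piezometer, so vertical flow is upward (discharge condition).

|i_v| ≈ 0.255; vertical flow is upward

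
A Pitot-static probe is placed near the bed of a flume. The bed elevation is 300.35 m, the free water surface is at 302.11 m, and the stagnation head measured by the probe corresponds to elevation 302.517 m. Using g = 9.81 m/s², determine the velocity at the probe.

Near the bed, under hydrostatic conditions, the piezometric head (z + ψ) equals the free-surface elevation, 302.11 m.
Velocity head = total − piezometric = 302.517 − 302.11 = 0.407 m.
v = √(2g·h_v) = √(2 × 9.81 × 0.407) = 2.83 m/s.

v ≈ 2.83 m/s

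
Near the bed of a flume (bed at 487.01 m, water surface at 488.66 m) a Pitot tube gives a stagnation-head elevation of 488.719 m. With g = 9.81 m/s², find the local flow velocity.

Near the bed, under hydrostatic conditions, the piezometric head (z + ψ) equals the free-surface elevation, 488.66 m.
Velocity head = total − piezometric = 488.719 − 488.66 = 0.059 m.
v = √(2g·h_v) = √(2 × 9.81 × 0.059) = 1.08 m/s.

v ≈ 1.08 m/s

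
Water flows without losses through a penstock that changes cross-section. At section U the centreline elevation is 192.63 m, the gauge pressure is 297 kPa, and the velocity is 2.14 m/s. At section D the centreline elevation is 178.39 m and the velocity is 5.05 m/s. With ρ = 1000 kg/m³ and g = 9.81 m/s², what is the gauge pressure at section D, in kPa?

Pressure head at U: ψ₁ = P₁/(ρg) = 297×1000 / (1000 × 9.81) = 30.28 m.
Velocity heads: v₁²/2g = 2.14²/19.62 = 0.233 m; v₂²/2g = 5.05²/19.62 = 1.300 m.
Total head H = z₁ + ψ₁ + v₁²/2g = 192.63 + 30.28 + 0.233 = 223.14 m.
ψ₂ = H − z₂ − v₂²/2g = 223.14 − 178.39 − 1.300 = 43.45 m.
P₂ = ρgψ₂ = 1000 × 9.81 × 43.45 ≈ 426 kPa.

P₂ ≈ 426 kPa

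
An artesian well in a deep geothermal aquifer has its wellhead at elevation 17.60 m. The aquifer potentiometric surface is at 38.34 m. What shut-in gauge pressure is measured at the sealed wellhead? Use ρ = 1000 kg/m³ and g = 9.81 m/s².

Head above the cap: Δh = 38.34 − 17.60 = 20.74 m.
P = ρgΔh = 1000 × 9.81 × 20.74 = 203459 Pa ≈ 203 kPa.

P ≈ 203 kPa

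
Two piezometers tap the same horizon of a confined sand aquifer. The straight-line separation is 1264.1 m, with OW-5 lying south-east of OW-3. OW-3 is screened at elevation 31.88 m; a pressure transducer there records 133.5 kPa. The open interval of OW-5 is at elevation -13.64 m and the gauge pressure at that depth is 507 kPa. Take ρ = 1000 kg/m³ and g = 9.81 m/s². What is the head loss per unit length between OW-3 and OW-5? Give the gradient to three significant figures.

i ≈ 0.00589 m/m

Pressure head at OW-3: ψ = P/(ρg) = 133.5×1000 / (1000 × 9.81) = 13.61 m.
Total head at OW-3: h = z + ψ = 31.88 + 13.61 = 45.49 m.
Pressure head at OW-5: ψ = P/(ρg) = 507×1000 / (1000 × 9.81) = 51.68 m.
Total head at OW-5: h = z + ψ = -13.64 + 51.68 = 38.04 m.
Head difference: h(OW-3) − h(OW-5) = 45.49 − 38.04 = 7.45 m.
Hydraulic gradient: i = |Δh| / L = 7.45 / 1264.1 = 0.00589.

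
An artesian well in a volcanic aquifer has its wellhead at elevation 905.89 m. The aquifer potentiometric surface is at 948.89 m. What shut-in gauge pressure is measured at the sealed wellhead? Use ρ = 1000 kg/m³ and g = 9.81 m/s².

P ≈ 422 kPa

Head above the cap: Δh = 948.89 − 905.89 = 43.00 m.
P = ρgΔh = 1000 × 9.81 × 43.00 = 421830 Pa ≈ 422 kPa.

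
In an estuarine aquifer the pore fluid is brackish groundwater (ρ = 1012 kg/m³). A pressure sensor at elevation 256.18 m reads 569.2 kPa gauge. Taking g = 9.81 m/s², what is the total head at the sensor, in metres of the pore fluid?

ψ = P/(ρg) = 569.2×1000 / (1012 × 9.81) = 57.33 m.
h = z + ψ = 256.18 + 57.33 = 313.51 m.

h ≈ 313.51 m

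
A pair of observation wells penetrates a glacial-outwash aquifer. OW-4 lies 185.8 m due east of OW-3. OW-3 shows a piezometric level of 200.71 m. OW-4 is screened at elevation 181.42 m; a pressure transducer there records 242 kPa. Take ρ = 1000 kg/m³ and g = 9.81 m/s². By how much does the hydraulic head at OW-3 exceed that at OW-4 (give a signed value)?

Δh ≈ -5.38 m

Total head at OW-3: h = 200.71 m (water level in the piezometer is the total head).
Pressure head at OW-4: ψ = P/(ρg) = 242×1000 / (1000 × 9.81) = 24.67 m.
Total head at OW-4: h = z + ψ = 181.42 + 24.67 = 206.09 m.
Head difference: h(OW-3) − h(OW-4) = 200.71 − 206.09 = -5.38 m.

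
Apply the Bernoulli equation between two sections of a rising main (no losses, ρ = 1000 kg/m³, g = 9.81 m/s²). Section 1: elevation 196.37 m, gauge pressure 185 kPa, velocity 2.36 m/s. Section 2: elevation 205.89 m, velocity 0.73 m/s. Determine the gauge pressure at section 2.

P₂ ≈ 94.1 kPa

Pressure head at 1: ψ₁ = P₁/(ρg) = 185×1000 / (1000 × 9.81) = 18.86 m.
Velocity heads: v₁²/2g = 2.36²/19.62 = 0.284 m; v₂²/2g = 0.73²/19.62 = 0.027 m.
Total head H = z₁ + ψ₁ + v₁²/2g = 196.37 + 18.86 + 0.284 = 215.51 m.
ψ₂ = H − z₂ − v₂²/2g = 215.51 − 205.89 − 0.027 = 9.59 m.
P₂ = ρgψ₂ = 1000 × 9.81 × 9.59 ≈ 94.1 kPa.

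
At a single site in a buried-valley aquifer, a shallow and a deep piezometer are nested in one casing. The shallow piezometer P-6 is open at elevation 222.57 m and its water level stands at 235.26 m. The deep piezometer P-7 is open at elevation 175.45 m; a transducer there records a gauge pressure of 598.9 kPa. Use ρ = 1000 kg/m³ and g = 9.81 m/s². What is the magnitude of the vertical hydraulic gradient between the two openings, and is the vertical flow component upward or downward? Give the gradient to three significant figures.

|i_v| ≈ 0.0263; vertical flow is upward

Total head at P-6: h = 235.26 m (water level in the standpipe).
Pressure head at P-7: ψ = P/(ρg) = 598.9×1000 / (1000 × 9.81) = 61.05 m.
Total head at P-7: h = z + ψ = 175.45 + 61.05 = 236.50 m.
Δh = h(P-6) − h(P-7) = 235.26 − 236.50 = -1.24 m.
Vertical separation Δz = 222.57 − 175.45 = 47.12 m.
|i_v| = |Δh| / Δz = 1.24 / 47.12 = 0.0263.
Head is higher in the deep piezometer, so vertical flow is upward (discharge condition).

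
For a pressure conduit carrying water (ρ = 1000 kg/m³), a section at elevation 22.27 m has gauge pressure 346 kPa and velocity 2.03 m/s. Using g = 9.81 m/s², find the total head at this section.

h ≈ 57.75 m

Pressure head ψ = P/(ρg) = 346×1000 / (1000 × 9.81) = 35.27 m.
Velocity head = v²/(2g) = 2.03² / (2 × 9.81) = 0.210 m.
h = z + ψ + v²/(2g) = 22.27 + 35.27 + 0.210 = 57.75 m.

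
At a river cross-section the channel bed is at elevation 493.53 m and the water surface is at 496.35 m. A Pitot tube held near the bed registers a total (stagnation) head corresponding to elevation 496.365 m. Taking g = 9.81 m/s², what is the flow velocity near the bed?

v ≈ 0.542 m/s

Near the bed, under hydrostatic conditions, the piezometric head (z + ψ) equals the free-surface elevation, 496.35 m.
Velocity head = total − piezometric = 496.365 − 496.35 = 0.015 m.
v = √(2g·h_v) = √(2 × 9.81 × 0.015) = 0.542 m/s.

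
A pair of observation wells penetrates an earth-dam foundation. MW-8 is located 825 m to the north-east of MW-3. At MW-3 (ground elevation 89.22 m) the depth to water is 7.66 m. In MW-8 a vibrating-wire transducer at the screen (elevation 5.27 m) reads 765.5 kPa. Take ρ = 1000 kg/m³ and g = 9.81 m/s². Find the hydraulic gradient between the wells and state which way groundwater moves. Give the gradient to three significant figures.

i ≈ 0.00211; groundwater flows toward the south-west

Total head at MW-3: h = 89.22 − 7.66 = 81.56 m.
Pressure head at MW-8: ψ = P/(ρg) = 765.5×1000 / (1000 × 9.81) = 78.03 m.
Total head at MW-8: h = z + ψ = 5.27 + 78.03 = 83.30 m.
Head difference: h(MW-3) − h(MW-8) = 81.56 − 83.30 = -1.74 m.
Hydraulic gradient: i = |Δh| / L = 1.74 / 825 = 0.00211.
Flow is from higher to lower head: from MW-8 toward MW-3, i.e. toward the south-west.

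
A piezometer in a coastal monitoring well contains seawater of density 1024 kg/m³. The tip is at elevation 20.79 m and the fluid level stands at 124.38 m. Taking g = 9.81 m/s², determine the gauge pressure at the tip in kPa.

P ≈ 1040 kPa

Pressure head ψ = h − z = 124.38 − 20.79 = 103.59 m.
P = ρgψ = 1024 × 9.81 × 103.59 = 1040607 Pa ≈ 1040 kPa.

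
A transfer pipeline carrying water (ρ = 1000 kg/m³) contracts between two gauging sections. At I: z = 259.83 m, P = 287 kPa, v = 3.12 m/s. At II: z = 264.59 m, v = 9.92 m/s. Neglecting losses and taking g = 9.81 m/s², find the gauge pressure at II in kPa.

Pressure head at I: ψ₁ = P₁/(ρg) = 287×1000 / (1000 × 9.81) = 29.26 m.
Velocity heads: v₁²/2g = 3.12²/19.62 = 0.496 m; v₂²/2g = 9.92²/19.62 = 5.016 m.
Total head H = z₁ + ψ₁ + v₁²/2g = 259.83 + 29.26 + 0.496 = 289.59 m.
ψ₂ = H − z₂ − v₂²/2g = 289.59 − 264.59 − 5.016 = 19.98 m.
P₂ = ρgψ₂ = 1000 × 9.81 × 19.98 ≈ 196 kPa.

P₂ ≈ 196 kPa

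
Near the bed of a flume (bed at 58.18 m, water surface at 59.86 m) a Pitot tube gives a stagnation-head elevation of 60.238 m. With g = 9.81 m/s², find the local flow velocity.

Near the bed, under hydrostatic conditions, the piezometric head (z + ψ) equals the free-surface elevation, 59.86 m.
Velocity head = total − piezometric = 60.238 − 59.86 = 0.378 m.
v = √(2g·h_v) = √(2 × 9.81 × 0.378) = 2.72 m/s.

v ≈ 2.72 m/s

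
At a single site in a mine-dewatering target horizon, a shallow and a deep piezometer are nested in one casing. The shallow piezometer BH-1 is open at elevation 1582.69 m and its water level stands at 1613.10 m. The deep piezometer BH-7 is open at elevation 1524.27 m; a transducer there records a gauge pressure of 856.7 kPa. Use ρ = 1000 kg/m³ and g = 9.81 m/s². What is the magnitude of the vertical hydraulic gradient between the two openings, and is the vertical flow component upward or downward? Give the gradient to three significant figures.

Total head at BH-1: h = 1613.10 m (water level in the standpipe).
Pressure head at BH-7: ψ = P/(ρg) = 856.7×1000 / (1000 × 9.81) = 87.33 m.
Total head at BH-7: h = z + ψ = 1524.27 + 87.33 = 1611.60 m.
Δh = h(BH-1) − h(BH-7) = 1613.10 − 1611.60 = 1.50 m.
Vertical separation Δz = 1582.69 − 1524.27 = 58.42 m.
|i_v| = |Δh| / Δz = 1.50 / 58.42 = 0.0257.
Head is higher in the shallow piezometer, so vertical flow is downward (recharge condition).

|i_v| ≈ 0.0257; vertical flow is downward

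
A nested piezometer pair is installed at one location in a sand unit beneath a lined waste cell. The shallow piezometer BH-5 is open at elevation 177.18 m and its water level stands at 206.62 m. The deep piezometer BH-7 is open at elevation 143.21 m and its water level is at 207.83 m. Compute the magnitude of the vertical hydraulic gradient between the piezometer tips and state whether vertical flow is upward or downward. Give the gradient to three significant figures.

|i_v| ≈ 0.0356; vertical flow is upward

Total head at BH-5: h = 206.62 m (water level in the standpipe).
Total head at BH-7: h = 207.83 m.
Δh = h(BH-5) − h(BH-7) = 206.62 − 207.83 = -1.21 m.
Vertical separation Δz = 177.18 − 143.21 = 33.97 m.
|i_v| = |Δh| / Δz = 1.21 / 33.97 = 0.0356.
Head is higher in the deep piezometer, so vertical flow is upward (discharge condition).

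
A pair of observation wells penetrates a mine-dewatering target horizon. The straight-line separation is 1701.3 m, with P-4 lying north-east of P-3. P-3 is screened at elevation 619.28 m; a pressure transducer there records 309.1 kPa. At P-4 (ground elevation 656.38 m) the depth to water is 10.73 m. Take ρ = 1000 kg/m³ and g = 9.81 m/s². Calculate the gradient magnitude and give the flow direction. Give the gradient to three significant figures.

Pressure head at P-3: ψ = P/(ρg) = 309.1×1000 / (1000 × 9.81) = 31.51 m.
Total head at P-3: h = z + ψ = 619.28 + 31.51 = 650.79 m.
Total head at P-4: h = 656.38 − 10.73 = 645.65 m.
Head difference: h(P-3) − h(P-4) = 650.79 − 645.65 = 5.14 m.
Hydraulic gradient: i = |Δh| / L = 5.14 / 1701.3 = 0.00302.
Flow is from higher to lower head: from P-3 toward P-4, i.e. toward the north-east.

i ≈ 0.00302; groundwater flows toward the north-east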